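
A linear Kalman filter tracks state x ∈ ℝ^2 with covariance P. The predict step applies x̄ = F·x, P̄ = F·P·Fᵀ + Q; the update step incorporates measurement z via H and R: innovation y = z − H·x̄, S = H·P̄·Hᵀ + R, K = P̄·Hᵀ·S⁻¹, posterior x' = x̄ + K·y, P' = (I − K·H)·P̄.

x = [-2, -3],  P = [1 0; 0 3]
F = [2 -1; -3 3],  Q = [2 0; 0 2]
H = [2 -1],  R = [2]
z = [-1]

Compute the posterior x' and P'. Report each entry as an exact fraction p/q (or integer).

x' = [-101/68, -2]
P' = [135/136 3/2; 3/2 4]

x̄ = F·x = [-1, -3]
P̄ = F·P·Fᵀ + Q = [9 -15; -15 38]
y = z − H·x̄ = [-2]
S = H·P̄·Hᵀ + R = [136]
K = P̄·Hᵀ·S⁻¹ = [33/136; -1/2]
x' = x̄ + K·y = [-101/68, -2]
P' = (I − K·H)·P̄ = [135/136 3/2; 3/2 4]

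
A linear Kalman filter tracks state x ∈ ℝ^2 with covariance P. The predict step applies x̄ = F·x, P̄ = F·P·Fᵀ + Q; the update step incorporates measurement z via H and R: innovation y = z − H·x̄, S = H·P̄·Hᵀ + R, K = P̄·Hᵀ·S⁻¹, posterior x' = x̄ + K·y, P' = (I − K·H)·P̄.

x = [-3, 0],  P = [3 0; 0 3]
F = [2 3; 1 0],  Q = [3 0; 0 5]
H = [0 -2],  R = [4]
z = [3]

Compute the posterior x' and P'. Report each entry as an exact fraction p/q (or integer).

x' = [-5, -5/3]
P' = [38 2/3; 2/3 8/9]

x̄ = F·x = [-6, -3]
P̄ = F·P·Fᵀ + Q = [42 6; 6 8]
y = z − H·x̄ = [-3]
S = H·P̄·Hᵀ + R = [36]
K = P̄·Hᵀ·S⁻¹ = [-1/3; -4/9]
x' = x̄ + K·y = [-5, -5/3]
P' = (I − K·H)·P̄ = [38 2/3; 2/3 8/9]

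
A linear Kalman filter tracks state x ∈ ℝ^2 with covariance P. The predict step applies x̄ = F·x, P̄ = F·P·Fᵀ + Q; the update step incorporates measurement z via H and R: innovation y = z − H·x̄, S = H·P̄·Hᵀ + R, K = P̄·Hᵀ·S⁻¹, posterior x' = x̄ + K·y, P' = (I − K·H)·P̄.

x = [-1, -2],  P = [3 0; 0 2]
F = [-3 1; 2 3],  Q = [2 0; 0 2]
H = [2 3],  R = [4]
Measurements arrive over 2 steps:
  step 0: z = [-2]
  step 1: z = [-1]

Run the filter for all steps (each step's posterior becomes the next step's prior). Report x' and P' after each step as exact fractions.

step 0: x' = [99/34, -46/17], P' = [1939/68 -321/17; -321/17 220/17]
step 1: x' = [32936/13565, -5361/2713], P' = [752029/54260 -46647/5426; -46647/5426 15589/2713]

step 0: x̄ = F·x = [1, -8]
step 0: P̄ = F·P·Fᵀ + Q = [31 -12; -12 32]
step 0: y = z − H·x̄ = [20]
step 0: S = H·P̄·Hᵀ + R = [272]
step 0: K = P̄·Hᵀ·S⁻¹ = [13/136; 9/34]
step 0: x' = x̄ + K·y = [99/34, -46/17]
step 0: P' = (I − K·H)·P̄ = [1939/68 -321/17; -321/17 220/17]
step 1: x̄ = F·x = [-389/34, -39/17]
step 1: P̄ = F·P·Fᵀ + Q = [26171/68 -3/34; -3/34 101/17]
step 1: y = z − H·x̄ = [489/17]
step 1: S = H·P̄·Hᵀ + R = [27130/17]
step 1: K = P̄·Hᵀ·S⁻¹ = [13081/27130; 30/2713]
step 1: x' = x̄ + K·y = [32936/13565, -5361/2713]
step 1: P' = (I − K·H)·P̄ = [752029/54260 -46647/5426; -46647/5426 15589/2713]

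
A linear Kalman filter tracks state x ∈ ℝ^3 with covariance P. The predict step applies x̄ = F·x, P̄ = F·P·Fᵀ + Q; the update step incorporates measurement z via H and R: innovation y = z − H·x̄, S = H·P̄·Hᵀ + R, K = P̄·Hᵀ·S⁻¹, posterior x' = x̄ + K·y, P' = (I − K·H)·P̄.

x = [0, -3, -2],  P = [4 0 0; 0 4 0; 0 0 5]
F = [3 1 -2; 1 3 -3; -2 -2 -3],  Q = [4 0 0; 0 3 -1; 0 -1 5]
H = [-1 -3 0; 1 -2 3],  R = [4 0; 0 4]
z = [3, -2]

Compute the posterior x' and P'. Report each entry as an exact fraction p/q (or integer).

x̄ = F·x = [1, -3, 12]
P̄ = F·P·Fᵀ + Q = [64 54 -2; 54 88 12; -2 12 82]
y = z − H·x̄ = [-5, -45]
S = H·P̄·Hᵀ + R = [1184 308; 308 786]
K = P̄·Hᵀ·S⁻¹ = [-40559/208940 1301/104470; -11173/41788 -97/20894; -23621/208940 33869/104470]
x' = x̄ + K·y = [58929/41788, -60769/41788, -84565/41788]
P' = (I − K·H)·P̄ = [2167963/104470 -139123/20894 -1184663/104470; -139123/20894 53823/20894 82127/20894; -1184663/104470 82127/20894 713803/104470]

x' = [58929/41788, -60769/41788, -84565/41788]
P' = [2167963/104470 -139123/20894 -1184663/104470; -139123/20894 53823/20894 82127/20894; -1184663/104470 82127/20894 713803/104470]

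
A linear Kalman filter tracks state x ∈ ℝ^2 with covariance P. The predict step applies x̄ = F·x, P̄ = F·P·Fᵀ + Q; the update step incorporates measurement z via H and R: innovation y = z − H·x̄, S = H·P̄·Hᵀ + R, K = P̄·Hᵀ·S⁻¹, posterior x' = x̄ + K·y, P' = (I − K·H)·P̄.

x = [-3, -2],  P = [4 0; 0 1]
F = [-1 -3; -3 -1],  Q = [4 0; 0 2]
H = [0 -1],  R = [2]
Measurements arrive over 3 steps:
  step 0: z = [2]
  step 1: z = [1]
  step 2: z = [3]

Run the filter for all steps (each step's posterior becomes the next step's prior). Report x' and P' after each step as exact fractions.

step 0: x̄ = F·x = [9, 11]
step 0: P̄ = F·P·Fᵀ + Q = [17 15; 15 39]
step 0: y = z − H·x̄ = [13]
step 0: S = H·P̄·Hᵀ + R = [41]
step 0: K = P̄·Hᵀ·S⁻¹ = [-15/41; -39/41]
step 0: x' = x̄ + K·y = [174/41, -56/41]
step 0: P' = (I − K·H)·P̄ = [472/41 30/41; 30/41 78/41]
step 1: x̄ = F·x = [-6/41, -466/41]
step 1: P̄ = F·P·Fᵀ + Q = [1518/41 1950/41; 1950/41 4588/41]
step 1: y = z − H·x̄ = [-425/41]
step 1: S = H·P̄·Hᵀ + R = [4670/41]
step 1: K = P̄·Hᵀ·S⁻¹ = [-195/467; -2294/2335]
step 1: x' = x̄ + K·y = [1953/467, -552/467]
step 1: P' = (I − K·H)·P̄ = [8016/467 390/467; 390/467 4588/2335]
step 2: x̄ = F·x = [-297/467, -5307/467]
step 2: P̄ = F·P·Fᵀ + Q = [102412/2335 153504/2335; 153504/2335 381678/2335]
step 2: y = z − H·x̄ = [-3906/467]
step 2: S = H·P̄·Hᵀ + R = [386348/2335]
step 2: K = P̄·Hᵀ·S⁻¹ = [-38376/96587; -190839/193174]
step 2: x' = x̄ + K·y = [259551/96587, -299526/96587]
step 2: P' = (I − K·H)·P̄ = [1713404/96587 76752/96587; 76752/96587 190839/96587]

step 0: x' = [174/41, -56/41], P' = [472/41 30/41; 30/41 78/41]
step 1: x' = [1953/467, -552/467], P' = [8016/467 390/467; 390/467 4588/2335]
step 2: x' = [259551/96587, -299526/96587], P' = [1713404/96587 76752/96587; 76752/96587 190839/96587]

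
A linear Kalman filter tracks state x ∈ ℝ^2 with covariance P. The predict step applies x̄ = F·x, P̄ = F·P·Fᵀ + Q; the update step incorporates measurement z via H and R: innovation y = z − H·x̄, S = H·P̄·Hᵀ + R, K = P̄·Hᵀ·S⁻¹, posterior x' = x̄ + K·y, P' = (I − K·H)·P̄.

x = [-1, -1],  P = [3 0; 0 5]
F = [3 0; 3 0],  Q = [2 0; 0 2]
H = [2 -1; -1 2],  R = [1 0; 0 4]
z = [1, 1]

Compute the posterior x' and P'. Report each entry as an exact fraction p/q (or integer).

x̄ = F·x = [-3, -3]
P̄ = F·P·Fᵀ + Q = [29 27; 27 29]
y = z − H·x̄ = [4, 4]
S = H·P̄·Hᵀ + R = [38 19; 19 41]
K = P̄·Hᵀ·S⁻¹ = [796/1197 19/63; 436/1197 37/63]
x' = x̄ + K·y = [1037/1197, 965/1197]
P' = (I − K·H)·P̄ = [1012/1197 1228/1197; 1228/1197 2020/1197]

x' = [1037/1197, 965/1197]
P' = [1012/1197 1228/1197; 1228/1197 2020/1197]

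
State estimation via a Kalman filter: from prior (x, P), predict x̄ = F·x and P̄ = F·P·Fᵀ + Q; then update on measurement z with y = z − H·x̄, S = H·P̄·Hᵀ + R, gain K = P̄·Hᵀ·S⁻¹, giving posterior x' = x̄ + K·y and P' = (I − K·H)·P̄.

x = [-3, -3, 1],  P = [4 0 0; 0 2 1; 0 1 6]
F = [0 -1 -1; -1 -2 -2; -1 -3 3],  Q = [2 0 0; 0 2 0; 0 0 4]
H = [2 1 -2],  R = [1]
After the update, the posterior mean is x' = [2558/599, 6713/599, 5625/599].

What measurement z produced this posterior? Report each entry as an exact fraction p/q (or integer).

x̄ = F·x = [2, 7, 15]
P̄ = F·P·Fᵀ + Q = [12 20 -12; 20 46 -20; -12 -20 62]
S = H·P̄·Hᵀ + R = [599]
K = P̄·Hᵀ·S⁻¹ = [68/599; 126/599; -168/599]
x' − x̄ = [1360/599, 2520/599, -3360/599] = K·y
y = (KᵀK)⁻¹·Kᵀ·(x' − x̄) = [20]
z = y + H·x̄ = [20] + [-19] = [1]

z = [1]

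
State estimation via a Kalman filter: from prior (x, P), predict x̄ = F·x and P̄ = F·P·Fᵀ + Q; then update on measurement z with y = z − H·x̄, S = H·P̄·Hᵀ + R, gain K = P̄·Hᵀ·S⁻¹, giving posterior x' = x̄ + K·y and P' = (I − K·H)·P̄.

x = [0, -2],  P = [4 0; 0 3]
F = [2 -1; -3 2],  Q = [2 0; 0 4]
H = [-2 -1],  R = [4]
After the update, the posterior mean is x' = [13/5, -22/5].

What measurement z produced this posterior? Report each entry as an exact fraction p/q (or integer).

x̄ = F·x = [2, -4]
P̄ = F·P·Fᵀ + Q = [21 -30; -30 52]
S = H·P̄·Hᵀ + R = [20]
K = P̄·Hᵀ·S⁻¹ = [-3/5; 2/5]
x' − x̄ = [3/5, -2/5] = K·y
y = (KᵀK)⁻¹·Kᵀ·(x' − x̄) = [-1]
z = y + H·x̄ = [-1] + [0] = [-1]

z = [-1]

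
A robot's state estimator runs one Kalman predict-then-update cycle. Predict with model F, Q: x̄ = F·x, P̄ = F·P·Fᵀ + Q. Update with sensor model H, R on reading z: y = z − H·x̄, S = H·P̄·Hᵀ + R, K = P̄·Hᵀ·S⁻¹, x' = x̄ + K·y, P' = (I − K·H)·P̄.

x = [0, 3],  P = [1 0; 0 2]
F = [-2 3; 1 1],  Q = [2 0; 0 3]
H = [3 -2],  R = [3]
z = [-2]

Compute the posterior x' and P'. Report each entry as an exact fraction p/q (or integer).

x' = [283/195, 3]
P' = [584/195 4; 4 6]

x̄ = F·x = [9, 3]
P̄ = F·P·Fᵀ + Q = [24 4; 4 6]
y = z − H·x̄ = [-23]
S = H·P̄·Hᵀ + R = [195]
K = P̄·Hᵀ·S⁻¹ = [64/195; 0]
x' = x̄ + K·y = [283/195, 3]
P' = (I − K·H)·P̄ = [584/195 4; 4 6]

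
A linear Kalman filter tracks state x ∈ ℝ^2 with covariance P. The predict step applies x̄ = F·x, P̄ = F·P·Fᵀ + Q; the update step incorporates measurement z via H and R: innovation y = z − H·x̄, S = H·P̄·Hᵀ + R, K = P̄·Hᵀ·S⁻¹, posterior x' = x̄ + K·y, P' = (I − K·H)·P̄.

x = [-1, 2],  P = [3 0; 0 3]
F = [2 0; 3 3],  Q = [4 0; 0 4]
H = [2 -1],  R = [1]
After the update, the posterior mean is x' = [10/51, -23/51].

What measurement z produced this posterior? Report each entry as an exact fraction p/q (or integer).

x̄ = F·x = [-2, 3]
P̄ = F·P·Fᵀ + Q = [16 18; 18 58]
S = H·P̄·Hᵀ + R = [51]
K = P̄·Hᵀ·S⁻¹ = [14/51; -22/51]
x' − x̄ = [112/51, -176/51] = K·y
y = (KᵀK)⁻¹·Kᵀ·(x' − x̄) = [8]
z = y + H·x̄ = [8] + [-7] = [1]

z = [1]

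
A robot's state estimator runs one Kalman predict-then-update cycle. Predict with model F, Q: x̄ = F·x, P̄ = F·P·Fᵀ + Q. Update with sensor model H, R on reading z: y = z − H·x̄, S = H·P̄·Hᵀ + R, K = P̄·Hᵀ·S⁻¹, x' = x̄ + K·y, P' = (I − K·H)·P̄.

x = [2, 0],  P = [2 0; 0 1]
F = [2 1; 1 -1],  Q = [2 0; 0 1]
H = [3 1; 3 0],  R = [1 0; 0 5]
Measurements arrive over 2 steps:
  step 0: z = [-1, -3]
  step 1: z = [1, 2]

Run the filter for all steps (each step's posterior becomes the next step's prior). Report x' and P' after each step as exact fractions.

step 0: x' = [-337/512, 469/512], P' = [115/512 -255/512; -255/512 955/512]
step 1: x' = [174131/247689, -317728/247689], P' = [67855/247689 -165695/247689; -165695/247689 600502/247689]

step 0: x̄ = F·x = [4, 2]
step 0: P̄ = F·P·Fᵀ + Q = [11 3; 3 4]
step 0: y = z − H·x̄ = [-15, -15]
step 0: S = H·P̄·Hᵀ + R = [122 108; 108 104]
step 0: K = P̄·Hᵀ·S⁻¹ = [45/256 69/512; 95/256 -153/512]
step 0: x' = x̄ + K·y = [-337/512, 469/512]
step 0: P' = (I − K·H)·P̄ = [115/512 -255/512; -255/512 955/512]
step 1: x̄ = F·x = [-205/512, -403/256]
step 1: P̄ = F·P·Fᵀ + Q = [1419/512 -235/256; -235/256 523/128]
step 1: y = z − H·x̄ = [1933/512, 1639/512]
step 1: S = H·P̄·Hᵀ + R = [12555/512 11361/512; 11361/512 15331/512]
step 1: K = P̄·Hᵀ·S⁻¹ = [37870/247689 13571/82563; 103417/247689 -33139/82563]
step 1: x' = x̄ + K·y = [174131/247689, -317728/247689]
step 1: P' = (I − K·H)·P̄ = [67855/247689 -165695/247689; -165695/247689 600502/247689]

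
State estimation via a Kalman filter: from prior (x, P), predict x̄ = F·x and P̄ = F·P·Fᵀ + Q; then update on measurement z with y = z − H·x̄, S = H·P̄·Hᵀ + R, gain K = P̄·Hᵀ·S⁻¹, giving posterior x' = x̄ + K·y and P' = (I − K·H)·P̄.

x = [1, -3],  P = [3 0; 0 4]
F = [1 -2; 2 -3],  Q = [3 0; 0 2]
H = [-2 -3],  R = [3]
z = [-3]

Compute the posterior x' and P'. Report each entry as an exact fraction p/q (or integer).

x̄ = F·x = [7, 11]
P̄ = F·P·Fᵀ + Q = [22 30; 30 50]
y = z − H·x̄ = [44]
S = H·P̄·Hᵀ + R = [901]
K = P̄·Hᵀ·S⁻¹ = [-134/901; -210/901]
x' = x̄ + K·y = [411/901, 671/901]
P' = (I − K·H)·P̄ = [1866/901 -1110/901; -1110/901 950/901]

x' = [411/901, 671/901]
P' = [1866/901 -1110/901; -1110/901 950/901]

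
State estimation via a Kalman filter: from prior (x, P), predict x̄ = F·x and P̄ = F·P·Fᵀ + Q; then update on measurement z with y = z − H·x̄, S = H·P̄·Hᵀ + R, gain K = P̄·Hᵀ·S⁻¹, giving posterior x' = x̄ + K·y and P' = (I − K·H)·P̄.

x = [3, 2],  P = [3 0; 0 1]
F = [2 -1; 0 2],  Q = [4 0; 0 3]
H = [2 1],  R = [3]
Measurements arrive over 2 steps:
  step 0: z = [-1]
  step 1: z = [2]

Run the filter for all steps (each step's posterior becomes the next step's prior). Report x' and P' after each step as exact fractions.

step 0: x̄ = F·x = [4, 4]
step 0: P̄ = F·P·Fᵀ + Q = [17 -2; -2 7]
step 0: y = z − H·x̄ = [-13]
step 0: S = H·P̄·Hᵀ + R = [70]
step 0: K = P̄·Hᵀ·S⁻¹ = [16/35; 3/70]
step 0: x' = x̄ + K·y = [-68/35, 241/70]
step 0: P' = (I − K·H)·P̄ = [83/35 -118/35; -118/35 481/70]
step 1: x̄ = F·x = [-513/70, 241/35]
step 1: P̄ = F·P·Fᵀ + Q = [2369/70 -953/35; -953/35 1067/35]
step 1: y = z − H·x̄ = [342/35]
step 1: S = H·P̄·Hᵀ + R = [2098/35]
step 1: K = P̄·Hᵀ·S⁻¹ = [708/1049; -839/2098]
step 1: x' = x̄ + K·y = [-1539/2098, 3124/1049]
step 1: P' = (I − K·H)·P̄ = [13715/2098 -11591/1049; -11591/1049 43847/2098]

step 0: x' = [-68/35, 241/70], P' = [83/35 -118/35; -118/35 481/70]
step 1: x' = [-1539/2098, 3124/1049], P' = [13715/2098 -11591/1049; -11591/1049 43847/2098]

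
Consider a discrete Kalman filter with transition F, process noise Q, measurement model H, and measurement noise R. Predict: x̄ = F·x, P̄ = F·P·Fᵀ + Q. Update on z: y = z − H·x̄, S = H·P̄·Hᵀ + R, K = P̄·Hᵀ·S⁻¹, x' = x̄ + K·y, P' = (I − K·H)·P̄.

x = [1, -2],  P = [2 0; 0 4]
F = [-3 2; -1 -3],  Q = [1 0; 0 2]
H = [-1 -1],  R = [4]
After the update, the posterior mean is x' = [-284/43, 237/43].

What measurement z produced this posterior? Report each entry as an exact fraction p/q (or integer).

x̄ = F·x = [-7, 5]
P̄ = F·P·Fᵀ + Q = [35 -18; -18 40]
S = H·P̄·Hᵀ + R = [43]
K = P̄·Hᵀ·S⁻¹ = [-17/43; -22/43]
x' − x̄ = [17/43, 22/43] = K·y
y = (KᵀK)⁻¹·Kᵀ·(x' − x̄) = [-1]
z = y + H·x̄ = [-1] + [2] = [1]

z = [1]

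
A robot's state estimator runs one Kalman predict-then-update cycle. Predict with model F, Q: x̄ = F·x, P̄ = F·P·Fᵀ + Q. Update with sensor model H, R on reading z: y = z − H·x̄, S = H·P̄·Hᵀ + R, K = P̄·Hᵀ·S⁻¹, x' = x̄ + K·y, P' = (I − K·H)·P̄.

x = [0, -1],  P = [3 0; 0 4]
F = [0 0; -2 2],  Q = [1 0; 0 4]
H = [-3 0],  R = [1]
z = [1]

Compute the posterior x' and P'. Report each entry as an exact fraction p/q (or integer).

x̄ = F·x = [0, -2]
P̄ = F·P·Fᵀ + Q = [1 0; 0 32]
y = z − H·x̄ = [1]
S = H·P̄·Hᵀ + R = [10]
K = P̄·Hᵀ·S⁻¹ = [-3/10; 0]
x' = x̄ + K·y = [-3/10, -2]
P' = (I − K·H)·P̄ = [1/10 0; 0 32]

x' = [-3/10, -2]
P' = [1/10 0; 0 32]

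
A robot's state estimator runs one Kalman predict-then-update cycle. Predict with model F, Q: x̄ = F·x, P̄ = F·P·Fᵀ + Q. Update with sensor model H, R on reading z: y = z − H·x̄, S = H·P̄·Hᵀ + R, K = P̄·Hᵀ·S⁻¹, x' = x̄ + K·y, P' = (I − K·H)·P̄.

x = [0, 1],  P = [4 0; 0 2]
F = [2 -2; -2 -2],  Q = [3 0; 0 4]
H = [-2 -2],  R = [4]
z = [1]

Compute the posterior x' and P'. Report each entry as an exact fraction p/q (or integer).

x̄ = F·x = [-2, -2]
P̄ = F·P·Fᵀ + Q = [27 -8; -8 28]
y = z − H·x̄ = [-7]
S = H·P̄·Hᵀ + R = [160]
K = P̄·Hᵀ·S⁻¹ = [-19/80; -1/4]
x' = x̄ + K·y = [-27/80, -1/4]
P' = (I − K·H)·P̄ = [719/40 -35/2; -35/2 18]

x' = [-27/80, -1/4]
P' = [719/40 -35/2; -35/2 18]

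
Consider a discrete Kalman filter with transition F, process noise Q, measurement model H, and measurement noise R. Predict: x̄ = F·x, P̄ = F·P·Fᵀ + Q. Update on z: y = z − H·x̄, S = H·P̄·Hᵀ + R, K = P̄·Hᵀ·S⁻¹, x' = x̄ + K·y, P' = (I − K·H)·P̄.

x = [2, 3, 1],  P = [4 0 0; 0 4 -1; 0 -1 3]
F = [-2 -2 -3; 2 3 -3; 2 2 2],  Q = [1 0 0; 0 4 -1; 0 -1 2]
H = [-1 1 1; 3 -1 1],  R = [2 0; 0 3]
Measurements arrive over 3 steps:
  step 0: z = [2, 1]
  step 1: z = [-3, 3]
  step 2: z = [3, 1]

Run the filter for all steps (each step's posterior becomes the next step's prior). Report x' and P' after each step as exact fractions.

step 0: x' = [-241/9583, 6180/9583, 11125/9583], P' = [84188/9583 162626/9583 -72874/9583; 162626/9583 325615/9583 -142001/9583; -72874/9583 -142001/9583 71461/9583]
step 1: x' = [-504469571/287030404, -3685453771/574060808, 798144287/574060808], P' = [623702533/143515202 2380233145/287030404 -1054042709/287030404; 2380233145/287030404 9770337461/574060808 -4091696161/574060808; -1054042709/287030404 -4091696161/574060808 2281002029/574060808]
step 2: x' = [36661428962495/17159505625177, 90626405751299/17159505625177, -6338600034747/17159505625177], P' = [74085636492212/17159505625177 141275784328731/17159505625177 -62643143588253/17159505625177; 141275784328731/17159505625177 289912380510942/17159505625177 -121529823499503/17159505625177; -62643143588253/17159505625177 -121529823499503/17159505625177 67901550598182/17159505625177]

step 0: x̄ = F·x = [-13, 10, 12]
step 0: P̄ = F·P·Fᵀ + Q = [48 -10 -40; -10 101 21; -40 21 38]
step 0: y = z − H·x̄ = [-33, 38]
step 0: S = H·P̄·Hᵀ + R = [331 -327; -327 352]
step 0: K = P̄·Hᵀ·S⁻¹ = [2782/9583 5688/9583; 10494/9583 6754/9583; 1167/9583 -1720/9583]
step 0: x' = x̄ + K·y = [-241/9583, 6180/9583, 11125/9583]
step 0: P' = (I − K·H)·P̄ = [84188/9583 162626/9583 -72874/9583; 162626/9583 325615/9583 -142001/9583; -72874/9583 -142001/9583 71461/9583]
step 1: x̄ = F·x = [-45253/9583, -15317/9583, 34128/9583]
step 1: P̄ = F·P·Fᵀ + Q = [1014452/9583 -2847550/9583 -1220236/9583; -2847550/9583 9330786/9583 3624101/9583; -1220236/9583 3624101/9583 1526230/9583]
step 1: y = z − H·x̄ = [-13259/1369, 115063/9583]
step 1: S = H·P̄·Hᵀ + R = [3896344/1369 -3525512/1369; -3525512/1369 22531515/9583]
step 1: K = P̄·Hᵀ·S⁻¹ = [39392685/287030404 25661612/71757601; 459087505/574060808 17473552/71757601; 148695643/574060808 2018414/71757601]
step 1: x' = x̄ + K·y = [-504469571/287030404, -3685453771/574060808, 798144287/574060808]
step 1: P' = (I − K·H)·P̄ = [623702533/143515202 2380233145/287030404 -1054042709/287030404; 2380233145/287030404 9770337461/574060808 -4091696161/574060808; -1054042709/287030404 -4091696161/574060808 2281002029/574060808]
step 2: x̄ = F·x = [6994352965/574060808, -7734336229/287030404, -1948124313/143515202]
step 2: P̄ = F·P·Fᵀ + Q = [33850020813/574060808 -41700910725/287030404 -9708129269/143515202; -41700910725/287030404 69202672641/143515202 13270253256/71757601; -9708129269/143515202 13270253256/71757601 5977274724/71757601]
step 2: y = z − H·x̄ = [31977705099/574060808, -28085173293/574060808]
step 2: S = H·P̄·Hᵀ + R = [816419759933/574060808 -741814875163/574060808; -741814875163/574060808 686093032245/574060808]
step 2: K = P̄·Hᵀ·S⁻¹ = [2273502124133/17159505625177 6112660519884/17159505625177; 13553386341354/17159505625177 4128382991916/17159505625177; 4507435343466/17159505625177 500647777642/17159505625177]
step 2: x' = x̄ + K·y = [36661428962495/17159505625177, 90626405751299/17159505625177, -6338600034747/17159505625177]
step 2: P' = (I − K·H)·P̄ = [74085636492212/17159505625177 141275784328731/17159505625177 -62643143588253/17159505625177; 141275784328731/17159505625177 289912380510942/17159505625177 -121529823499503/17159505625177; -62643143588253/17159505625177 -121529823499503/17159505625177 67901550598182/17159505625177]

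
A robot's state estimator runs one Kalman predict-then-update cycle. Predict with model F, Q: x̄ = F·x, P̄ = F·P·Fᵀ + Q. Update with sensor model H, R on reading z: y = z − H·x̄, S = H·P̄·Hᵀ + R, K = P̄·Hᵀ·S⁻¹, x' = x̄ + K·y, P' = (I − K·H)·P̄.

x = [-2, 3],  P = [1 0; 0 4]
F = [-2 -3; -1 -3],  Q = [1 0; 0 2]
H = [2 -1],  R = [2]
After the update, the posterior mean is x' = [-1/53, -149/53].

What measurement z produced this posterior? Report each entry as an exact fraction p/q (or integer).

x̄ = F·x = [-5, -7]
P̄ = F·P·Fᵀ + Q = [41 38; 38 39]
S = H·P̄·Hᵀ + R = [53]
K = P̄·Hᵀ·S⁻¹ = [44/53; 37/53]
x' − x̄ = [264/53, 222/53] = K·y
y = (KᵀK)⁻¹·Kᵀ·(x' − x̄) = [6]
z = y + H·x̄ = [6] + [-3] = [3]

z = [3]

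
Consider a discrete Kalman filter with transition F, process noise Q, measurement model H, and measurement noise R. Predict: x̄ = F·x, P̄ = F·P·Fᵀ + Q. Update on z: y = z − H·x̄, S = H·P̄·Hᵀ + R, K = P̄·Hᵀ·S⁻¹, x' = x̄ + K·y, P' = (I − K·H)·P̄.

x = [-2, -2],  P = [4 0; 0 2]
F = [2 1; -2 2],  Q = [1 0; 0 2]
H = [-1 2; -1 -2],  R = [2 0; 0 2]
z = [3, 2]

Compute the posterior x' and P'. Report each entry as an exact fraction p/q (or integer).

x' = [-2793/1016, 167/762]
P' = [473/508 -1/127; -1/127 94/381]

x̄ = F·x = [-6, 0]
P̄ = F·P·Fᵀ + Q = [19 -12; -12 26]
y = z − H·x̄ = [-3, -4]
S = H·P̄·Hᵀ + R = [173 -85; -85 77]
K = P̄·Hᵀ·S⁻¹ = [-481/1016 -465/1016; 191/762 -185/762]
x' = x̄ + K·y = [-2793/1016, 167/762]
P' = (I − K·H)·P̄ = [473/508 -1/127; -1/127 94/381]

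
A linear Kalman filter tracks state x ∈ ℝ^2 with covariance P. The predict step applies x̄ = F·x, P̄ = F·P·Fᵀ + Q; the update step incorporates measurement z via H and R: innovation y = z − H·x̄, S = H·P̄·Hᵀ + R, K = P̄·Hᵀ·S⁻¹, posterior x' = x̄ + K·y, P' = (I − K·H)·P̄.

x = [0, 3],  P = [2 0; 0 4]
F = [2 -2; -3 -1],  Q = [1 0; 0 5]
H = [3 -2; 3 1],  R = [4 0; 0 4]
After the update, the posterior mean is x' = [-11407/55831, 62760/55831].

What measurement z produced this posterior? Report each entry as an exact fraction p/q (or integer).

z = [-3, 1]

x̄ = F·x = [-6, -3]
P̄ = F·P·Fᵀ + Q = [25 -4; -4 27]
S = H·P̄·Hᵀ + R = [385 183; 183 232]
K = P̄·Hᵀ·S⁻¹ = [6263/55831 12146/55831; -18057/55831 17853/55831]
x' − x̄ = [323579/55831, 230253/55831] = K·y
y = (KᵀK)⁻¹·Kᵀ·(x' − x̄) = [9, 22]
z = y + H·x̄ = [9, 22] + [-12, -21] = [-3, 1]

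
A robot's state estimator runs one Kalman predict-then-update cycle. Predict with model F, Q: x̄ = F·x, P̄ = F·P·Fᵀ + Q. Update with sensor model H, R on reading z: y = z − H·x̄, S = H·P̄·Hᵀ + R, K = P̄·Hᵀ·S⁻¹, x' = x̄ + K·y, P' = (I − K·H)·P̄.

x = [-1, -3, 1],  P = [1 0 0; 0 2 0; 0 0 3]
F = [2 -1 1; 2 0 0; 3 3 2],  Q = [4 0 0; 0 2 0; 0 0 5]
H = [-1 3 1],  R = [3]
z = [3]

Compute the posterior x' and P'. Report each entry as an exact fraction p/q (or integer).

x̄ = F·x = [2, -2, -10]
P̄ = F·P·Fᵀ + Q = [13 4 6; 4 6 6; 6 6 44]
y = z − H·x̄ = [21]
S = H·P̄·Hᵀ + R = [114]
K = P̄·Hᵀ·S⁻¹ = [5/114; 10/57; 28/57]
x' = x̄ + K·y = [111/38, 32/19, 6/19]
P' = (I − K·H)·P̄ = [1457/114 178/57 202/57; 178/57 142/57 -218/57; 202/57 -218/57 940/57]

x' = [111/38, 32/19, 6/19]
P' = [1457/114 178/57 202/57; 178/57 142/57 -218/57; 202/57 -218/57 940/57]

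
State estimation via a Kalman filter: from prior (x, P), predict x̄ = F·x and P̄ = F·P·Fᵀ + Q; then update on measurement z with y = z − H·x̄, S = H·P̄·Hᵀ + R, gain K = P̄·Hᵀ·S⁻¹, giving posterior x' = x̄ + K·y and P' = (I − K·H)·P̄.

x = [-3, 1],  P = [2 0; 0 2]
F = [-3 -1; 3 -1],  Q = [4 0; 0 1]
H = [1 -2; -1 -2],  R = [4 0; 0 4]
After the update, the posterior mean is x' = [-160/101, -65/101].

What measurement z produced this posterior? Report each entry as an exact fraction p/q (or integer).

x̄ = F·x = [8, -10]
P̄ = F·P·Fᵀ + Q = [24 -16; -16 21]
S = H·P̄·Hᵀ + R = [176 60; 60 48]
K = P̄·Hᵀ·S⁻¹ = [46/101 -122/303; -51/202 -137/606]
x' − x̄ = [-968/101, 945/101] = K·y
y = (KᵀK)⁻¹·Kᵀ·(x' − x̄) = [-29, -9]
z = y + H·x̄ = [-29, -9] + [28, 12] = [-1, 3]

z = [-1, 3]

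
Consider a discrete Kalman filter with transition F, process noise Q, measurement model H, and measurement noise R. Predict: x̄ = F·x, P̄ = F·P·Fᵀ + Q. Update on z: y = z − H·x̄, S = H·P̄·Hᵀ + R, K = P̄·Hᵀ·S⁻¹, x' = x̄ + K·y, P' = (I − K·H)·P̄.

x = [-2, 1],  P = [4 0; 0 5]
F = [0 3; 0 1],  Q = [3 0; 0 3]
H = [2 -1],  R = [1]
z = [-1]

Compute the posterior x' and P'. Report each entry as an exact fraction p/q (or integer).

x̄ = F·x = [3, 1]
P̄ = F·P·Fᵀ + Q = [48 15; 15 8]
y = z − H·x̄ = [-6]
S = H·P̄·Hᵀ + R = [141]
K = P̄·Hᵀ·S⁻¹ = [27/47; 22/141]
x' = x̄ + K·y = [-21/47, 3/47]
P' = (I − K·H)·P̄ = [69/47 111/47; 111/47 644/141]

x' = [-21/47, 3/47]
P' = [69/47 111/47; 111/47 644/141]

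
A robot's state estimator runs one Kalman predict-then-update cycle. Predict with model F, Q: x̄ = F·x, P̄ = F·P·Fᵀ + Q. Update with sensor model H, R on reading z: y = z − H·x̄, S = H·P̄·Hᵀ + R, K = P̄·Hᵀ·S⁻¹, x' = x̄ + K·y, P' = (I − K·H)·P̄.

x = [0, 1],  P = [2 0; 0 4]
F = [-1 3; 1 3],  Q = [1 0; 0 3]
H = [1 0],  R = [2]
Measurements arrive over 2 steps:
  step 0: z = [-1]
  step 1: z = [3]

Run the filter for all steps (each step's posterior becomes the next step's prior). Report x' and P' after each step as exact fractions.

step 0: x' = [-33/41, -13/41], P' = [78/41 68/41; 68/41 525/41]
step 1: x' = [2216/753, 743/502], P' = [4436/2259 1549/753; 1549/753 6787/502]

step 0: x̄ = F·x = [3, 3]
step 0: P̄ = F·P·Fᵀ + Q = [39 34; 34 41]
step 0: y = z − H·x̄ = [-4]
step 0: S = H·P̄·Hᵀ + R = [41]
step 0: K = P̄·Hᵀ·S⁻¹ = [39/41; 34/41]
step 0: x' = x̄ + K·y = [-33/41, -13/41]
step 0: P' = (I − K·H)·P̄ = [78/41 68/41; 68/41 525/41]
step 1: x̄ = F·x = [-6/41, -72/41]
step 1: P̄ = F·P·Fᵀ + Q = [4436/41 4647/41; 4647/41 5334/41]
step 1: y = z − H·x̄ = [129/41]
step 1: S = H·P̄·Hᵀ + R = [4518/41]
step 1: K = P̄·Hᵀ·S⁻¹ = [2218/2259; 1549/1506]
step 1: x' = x̄ + K·y = [2216/753, 743/502]
step 1: P' = (I − K·H)·P̄ = [4436/2259 1549/753; 1549/753 6787/502]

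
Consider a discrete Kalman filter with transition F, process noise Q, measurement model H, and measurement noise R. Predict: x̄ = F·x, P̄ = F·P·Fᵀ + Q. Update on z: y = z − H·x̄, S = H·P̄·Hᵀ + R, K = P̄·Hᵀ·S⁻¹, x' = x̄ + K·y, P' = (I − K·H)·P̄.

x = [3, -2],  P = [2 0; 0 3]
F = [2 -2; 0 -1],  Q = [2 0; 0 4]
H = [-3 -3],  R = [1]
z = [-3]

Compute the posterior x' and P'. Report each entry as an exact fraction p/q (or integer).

x' = [464/185, -547/370]
P' = [542/185 -528/185; -528/185 1069/370]

x̄ = F·x = [10, 2]
P̄ = F·P·Fᵀ + Q = [22 6; 6 7]
y = z − H·x̄ = [33]
S = H·P̄·Hᵀ + R = [370]
K = P̄·Hᵀ·S⁻¹ = [-42/185; -39/370]
x' = x̄ + K·y = [464/185, -547/370]
P' = (I − K·H)·P̄ = [542/185 -528/185; -528/185 1069/370]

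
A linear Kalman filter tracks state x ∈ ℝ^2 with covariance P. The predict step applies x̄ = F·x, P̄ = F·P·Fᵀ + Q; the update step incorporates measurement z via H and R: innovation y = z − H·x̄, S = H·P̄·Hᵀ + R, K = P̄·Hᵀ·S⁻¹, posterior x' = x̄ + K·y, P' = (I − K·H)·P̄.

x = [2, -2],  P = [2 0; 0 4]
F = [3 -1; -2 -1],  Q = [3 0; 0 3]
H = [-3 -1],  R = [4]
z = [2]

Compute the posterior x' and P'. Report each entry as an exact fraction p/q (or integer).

x' = [-10/49, -44/49]
P' = [411/196 -965/196; -965/196 2859/196]

x̄ = F·x = [8, -2]
P̄ = F·P·Fᵀ + Q = [25 -8; -8 15]
y = z − H·x̄ = [24]
S = H·P̄·Hᵀ + R = [196]
K = P̄·Hᵀ·S⁻¹ = [-67/196; 9/196]
x' = x̄ + K·y = [-10/49, -44/49]
P' = (I − K·H)·P̄ = [411/196 -965/196; -965/196 2859/196]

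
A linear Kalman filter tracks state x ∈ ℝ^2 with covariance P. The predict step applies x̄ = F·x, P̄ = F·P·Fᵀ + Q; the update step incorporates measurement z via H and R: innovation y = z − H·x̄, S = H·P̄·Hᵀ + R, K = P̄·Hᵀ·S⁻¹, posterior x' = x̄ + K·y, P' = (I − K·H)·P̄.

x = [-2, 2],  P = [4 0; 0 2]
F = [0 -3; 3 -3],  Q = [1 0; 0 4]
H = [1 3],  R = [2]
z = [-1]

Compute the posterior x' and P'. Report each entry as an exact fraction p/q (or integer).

x' = [-913/651, 20/217]
P' = [7040/651 -766/217; -766/217 298/217]

x̄ = F·x = [-6, -12]
P̄ = F·P·Fᵀ + Q = [19 18; 18 58]
y = z − H·x̄ = [41]
S = H·P̄·Hᵀ + R = [651]
K = P̄·Hᵀ·S⁻¹ = [73/651; 64/217]
x' = x̄ + K·y = [-913/651, 20/217]
P' = (I − K·H)·P̄ = [7040/651 -766/217; -766/217 298/217]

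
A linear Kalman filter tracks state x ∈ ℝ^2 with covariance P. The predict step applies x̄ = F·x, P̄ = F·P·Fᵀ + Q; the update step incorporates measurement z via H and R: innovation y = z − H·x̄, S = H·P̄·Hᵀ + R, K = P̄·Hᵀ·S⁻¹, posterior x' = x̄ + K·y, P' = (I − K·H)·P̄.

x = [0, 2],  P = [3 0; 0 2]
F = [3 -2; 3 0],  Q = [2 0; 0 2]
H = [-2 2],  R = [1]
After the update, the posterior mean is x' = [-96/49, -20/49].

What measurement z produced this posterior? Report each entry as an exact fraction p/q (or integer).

x̄ = F·x = [-4, 0]
P̄ = F·P·Fᵀ + Q = [37 27; 27 29]
S = H·P̄·Hᵀ + R = [49]
K = P̄·Hᵀ·S⁻¹ = [-20/49; 4/49]
x' − x̄ = [100/49, -20/49] = K·y
y = (KᵀK)⁻¹·Kᵀ·(x' − x̄) = [-5]
z = y + H·x̄ = [-5] + [8] = [3]

z = [3]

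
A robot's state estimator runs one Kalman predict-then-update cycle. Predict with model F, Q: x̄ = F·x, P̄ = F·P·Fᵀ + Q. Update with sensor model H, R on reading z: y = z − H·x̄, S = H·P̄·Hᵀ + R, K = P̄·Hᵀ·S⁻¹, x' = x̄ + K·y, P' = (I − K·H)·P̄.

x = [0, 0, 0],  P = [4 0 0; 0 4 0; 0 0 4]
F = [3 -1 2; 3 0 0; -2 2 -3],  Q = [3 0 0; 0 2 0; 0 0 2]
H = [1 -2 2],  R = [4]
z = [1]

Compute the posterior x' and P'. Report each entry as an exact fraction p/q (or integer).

x̄ = F·x = [0, 0, 0]
P̄ = F·P·Fᵀ + Q = [59 36 -56; 36 38 -24; -56 -24 70]
y = z − H·x̄ = [1]
S = H·P̄·Hᵀ + R = [319]
K = P̄·Hᵀ·S⁻¹ = [-125/319; -8/29; 12/29]
x' = x̄ + K·y = [-125/319, -8/29, 12/29]
P' = (I − K·H)·P̄ = [3196/319 44/29 -124/29; 44/29 398/29 360/29; -124/29 360/29 446/29]

x' = [-125/319, -8/29, 12/29]
P' = [3196/319 44/29 -124/29; 44/29 398/29 360/29; -124/29 360/29 446/29]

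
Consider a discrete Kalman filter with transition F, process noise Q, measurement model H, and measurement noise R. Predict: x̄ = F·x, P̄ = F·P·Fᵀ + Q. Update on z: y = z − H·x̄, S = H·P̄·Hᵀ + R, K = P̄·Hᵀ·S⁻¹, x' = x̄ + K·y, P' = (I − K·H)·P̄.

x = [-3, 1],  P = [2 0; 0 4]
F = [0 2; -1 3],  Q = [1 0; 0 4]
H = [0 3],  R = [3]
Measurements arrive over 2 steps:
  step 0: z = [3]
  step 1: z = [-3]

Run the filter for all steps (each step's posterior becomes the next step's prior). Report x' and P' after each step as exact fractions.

step 0: x̄ = F·x = [2, 6]
step 0: P̄ = F·P·Fᵀ + Q = [17 24; 24 42]
step 0: y = z − H·x̄ = [-15]
step 0: S = H·P̄·Hᵀ + R = [381]
step 0: K = P̄·Hᵀ·S⁻¹ = [24/127; 42/127]
step 0: x' = x̄ + K·y = [-106/127, 132/127]
step 0: P' = (I − K·H)·P̄ = [431/127 24/127; 24/127 42/127]
step 1: x̄ = F·x = [264/127, 502/127]
step 1: P̄ = F·P·Fᵀ + Q = [295/127 204/127; 204/127 1173/127]
step 1: y = z − H·x̄ = [-1887/127]
step 1: S = H·P̄·Hᵀ + R = [10938/127]
step 1: K = P̄·Hᵀ·S⁻¹ = [102/1823; 1173/3646]
step 1: x' = x̄ + K·y = [2274/1823, -3017/3646]
step 1: P' = (I − K·H)·P̄ = [3743/1823 102/1823; 102/1823 1173/3646]

step 0: x' = [-106/127, 132/127], P' = [431/127 24/127; 24/127 42/127]
step 1: x' = [2274/1823, -3017/3646], P' = [3743/1823 102/1823; 102/1823 1173/3646]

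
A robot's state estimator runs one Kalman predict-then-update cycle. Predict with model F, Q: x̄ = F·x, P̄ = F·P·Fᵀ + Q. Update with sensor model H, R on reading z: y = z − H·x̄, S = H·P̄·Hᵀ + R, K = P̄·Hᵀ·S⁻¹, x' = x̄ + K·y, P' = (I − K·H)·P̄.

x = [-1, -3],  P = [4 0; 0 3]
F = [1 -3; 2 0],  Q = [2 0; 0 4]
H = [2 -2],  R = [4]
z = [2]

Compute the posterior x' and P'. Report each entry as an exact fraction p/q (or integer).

x' = [79/38, 16/19]
P' = [629/38 302/19; 302/19 308/19]

x̄ = F·x = [8, -2]
P̄ = F·P·Fᵀ + Q = [33 8; 8 20]
y = z − H·x̄ = [-18]
S = H·P̄·Hᵀ + R = [152]
K = P̄·Hᵀ·S⁻¹ = [25/76; -3/19]
x' = x̄ + K·y = [79/38, 16/19]
P' = (I − K·H)·P̄ = [629/38 302/19; 302/19 308/19]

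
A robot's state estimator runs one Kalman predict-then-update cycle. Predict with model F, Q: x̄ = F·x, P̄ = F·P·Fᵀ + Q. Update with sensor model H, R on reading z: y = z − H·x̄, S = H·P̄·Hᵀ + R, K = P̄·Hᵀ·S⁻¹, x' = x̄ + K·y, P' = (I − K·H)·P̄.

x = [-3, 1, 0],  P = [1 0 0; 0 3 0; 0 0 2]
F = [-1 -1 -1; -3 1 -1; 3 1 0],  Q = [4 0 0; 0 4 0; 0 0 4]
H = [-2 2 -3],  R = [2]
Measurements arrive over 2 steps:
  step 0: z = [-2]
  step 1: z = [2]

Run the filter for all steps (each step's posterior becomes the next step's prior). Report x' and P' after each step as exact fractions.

step 0: x' = [200/121, 160/121, 40/121], P' = [1208/121 192/121 -678/121; 192/121 928/121 474/121; -678/121 474/121 784/121]
step 1: x' = [-269096/104279, -7512/104279, 105764/104279], P' = [2720492/104279 -40608/104279 -1843008/104279; -40608/104279 396588/104279 279248/104279; -1843008/104279 279248/104279 1431356/104279]

step 0: x̄ = F·x = [2, 10, -8]
step 0: P̄ = F·P·Fᵀ + Q = [10 2 -6; 2 18 -6; -6 -6 16]
step 0: y = z − H·x̄ = [-42]
step 0: S = H·P̄·Hᵀ + R = [242]
step 0: K = P̄·Hᵀ·S⁻¹ = [1/121; 25/121; -24/121]
step 0: x' = x̄ + K·y = [200/121, 160/121, 40/121]
step 0: P' = (I − K·H)·P̄ = [1208/121 192/121 -678/121; 192/121 928/121 474/121; -678/121 474/121 784/121]
step 1: x̄ = F·x = [-400/121, -480/121, 760/121]
step 1: P̄ = F·P·Fᵀ + Q = [3380/121 1152/121 -3760/121; 1152/121 6900/121 -8384/121; -3760/121 -8384/121 13436/121]
step 1: y = z − H·x̄ = [2682/121]
step 1: S = H·P̄·Hᵀ + R = [208558/121]
step 1: K = P̄·Hᵀ·S⁻¹ = [3412/104279; 18324/104279; -24778/104279]
step 1: x' = x̄ + K·y = [-269096/104279, -7512/104279, 105764/104279]
step 1: P' = (I − K·H)·P̄ = [2720492/104279 -40608/104279 -1843008/104279; -40608/104279 396588/104279 279248/104279; -1843008/104279 279248/104279 1431356/104279]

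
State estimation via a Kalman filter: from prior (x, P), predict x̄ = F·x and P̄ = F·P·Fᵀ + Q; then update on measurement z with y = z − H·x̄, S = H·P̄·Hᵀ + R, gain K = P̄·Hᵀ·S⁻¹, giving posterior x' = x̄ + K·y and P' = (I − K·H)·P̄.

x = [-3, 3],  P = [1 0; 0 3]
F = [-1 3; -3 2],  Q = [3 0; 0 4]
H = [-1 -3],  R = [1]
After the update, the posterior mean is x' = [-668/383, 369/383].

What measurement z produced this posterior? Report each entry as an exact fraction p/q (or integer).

z = [-1]

x̄ = F·x = [12, 15]
P̄ = F·P·Fᵀ + Q = [31 21; 21 25]
S = H·P̄·Hᵀ + R = [383]
K = P̄·Hᵀ·S⁻¹ = [-94/383; -96/383]
x' − x̄ = [-5264/383, -5376/383] = K·y
y = (KᵀK)⁻¹·Kᵀ·(x' − x̄) = [56]
z = y + H·x̄ = [56] + [-57] = [-1]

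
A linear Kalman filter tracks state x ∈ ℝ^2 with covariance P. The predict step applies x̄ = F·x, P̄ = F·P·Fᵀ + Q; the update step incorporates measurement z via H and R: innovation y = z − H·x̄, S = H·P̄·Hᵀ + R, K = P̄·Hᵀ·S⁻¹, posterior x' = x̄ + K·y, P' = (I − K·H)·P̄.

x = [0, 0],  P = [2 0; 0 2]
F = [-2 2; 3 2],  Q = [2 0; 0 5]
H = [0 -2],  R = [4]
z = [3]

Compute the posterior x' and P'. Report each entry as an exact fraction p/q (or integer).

x̄ = F·x = [0, 0]
P̄ = F·P·Fᵀ + Q = [18 -4; -4 31]
y = z − H·x̄ = [3]
S = H·P̄·Hᵀ + R = [128]
K = P̄·Hᵀ·S⁻¹ = [1/16; -31/64]
x' = x̄ + K·y = [3/16, -93/64]
P' = (I − K·H)·P̄ = [35/2 -1/8; -1/8 31/32]

x' = [3/16, -93/64]
P' = [35/2 -1/8; -1/8 31/32]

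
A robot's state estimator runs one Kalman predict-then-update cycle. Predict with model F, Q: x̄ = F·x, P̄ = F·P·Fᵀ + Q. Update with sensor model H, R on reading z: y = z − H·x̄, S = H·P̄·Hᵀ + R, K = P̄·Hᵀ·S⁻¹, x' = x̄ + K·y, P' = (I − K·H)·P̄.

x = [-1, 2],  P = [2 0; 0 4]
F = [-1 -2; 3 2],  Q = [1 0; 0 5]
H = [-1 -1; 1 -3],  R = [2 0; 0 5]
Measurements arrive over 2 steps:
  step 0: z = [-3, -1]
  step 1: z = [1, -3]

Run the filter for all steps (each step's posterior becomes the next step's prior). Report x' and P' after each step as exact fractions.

step 0: x̄ = F·x = [-3, 1]
step 0: P̄ = F·P·Fᵀ + Q = [19 -22; -22 39]
step 0: y = z − H·x̄ = [-5, 5]
step 0: S = H·P̄·Hᵀ + R = [16 54; 54 507]
step 0: K = P̄·Hᵀ·S⁻¹ = [-1023/1732 599/2598; -371/1732 -653/2598]
step 0: x' = x̄ + K·y = [5747/5196, 4231/5196]
step 0: P' = (I − K·H)·P̄ = [6101/5196 37/5196; 37/5196 2189/5196]
step 1: x̄ = F·x = [-14209/5196, 25703/5196]
step 1: P̄ = F·P·Fᵀ + Q = [20201/5196 -27355/5196; -27355/5196 90089/5196]
step 1: y = z − H·x̄ = [8345/2598, 37865/2598]
step 1: S = H·P̄·Hᵀ + R = [16493/1299 48839/1299; 48839/1299 255278/1299]
step 1: K = P̄·Hᵀ·S⁻¹ = [-1219519/2809934 257367/1404967; -569303/2809934 -355045/1404967]
step 1: x' = x̄ + K·y = [-2049588/1404967, 860946/1404967]
step 1: P' = (I − K·H)·P̄ = [1236348/1404967 -16829/1404967; -16829/1404967 586132/1404967]

step 0: x' = [5747/5196, 4231/5196], P' = [6101/5196 37/5196; 37/5196 2189/5196]
step 1: x' = [-2049588/1404967, 860946/1404967], P' = [1236348/1404967 -16829/1404967; -16829/1404967 586132/1404967]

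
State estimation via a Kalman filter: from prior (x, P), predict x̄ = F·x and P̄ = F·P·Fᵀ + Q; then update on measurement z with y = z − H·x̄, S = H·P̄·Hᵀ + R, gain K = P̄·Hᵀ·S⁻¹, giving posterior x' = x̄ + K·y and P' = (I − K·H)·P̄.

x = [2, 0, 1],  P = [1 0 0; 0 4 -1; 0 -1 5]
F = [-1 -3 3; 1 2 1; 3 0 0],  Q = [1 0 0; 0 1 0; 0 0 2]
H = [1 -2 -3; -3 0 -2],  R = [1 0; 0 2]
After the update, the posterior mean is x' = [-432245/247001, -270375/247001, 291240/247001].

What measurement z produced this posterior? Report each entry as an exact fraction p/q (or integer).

z = [-3, 3]

x̄ = F·x = [1, 3, 6]
P̄ = F·P·Fᵀ + Q = [101 -13 -3; -13 19 3; -3 3 11]
S = H·P̄·Hᵀ + R = [383 -324; -324 919]
K = P̄·Hᵀ·S⁻¹ = [28756/247001 -69687/247001; -44448/247001 -6801/247001; -42810/247001 -18587/247001]
x' − x̄ = [-679246/247001, -1011378/247001, -1190766/247001] = K·y
y = (KᵀK)⁻¹·Kᵀ·(x' − x̄) = [20, 18]
z = y + H·x̄ = [20, 18] + [-23, -15] = [-3, 3]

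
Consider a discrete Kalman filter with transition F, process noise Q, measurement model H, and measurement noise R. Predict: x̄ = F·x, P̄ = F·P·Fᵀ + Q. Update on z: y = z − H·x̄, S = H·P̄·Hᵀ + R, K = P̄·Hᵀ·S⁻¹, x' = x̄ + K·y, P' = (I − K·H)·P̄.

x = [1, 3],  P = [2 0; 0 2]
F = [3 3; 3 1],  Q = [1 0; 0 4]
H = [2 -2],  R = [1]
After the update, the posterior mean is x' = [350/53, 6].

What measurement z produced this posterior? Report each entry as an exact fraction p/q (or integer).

x̄ = F·x = [12, 6]
P̄ = F·P·Fᵀ + Q = [37 24; 24 24]
S = H·P̄·Hᵀ + R = [53]
K = P̄·Hᵀ·S⁻¹ = [26/53; 0]
x' − x̄ = [-286/53, 0] = K·y
y = (KᵀK)⁻¹·Kᵀ·(x' − x̄) = [-11]
z = y + H·x̄ = [-11] + [12] = [1]

z = [1]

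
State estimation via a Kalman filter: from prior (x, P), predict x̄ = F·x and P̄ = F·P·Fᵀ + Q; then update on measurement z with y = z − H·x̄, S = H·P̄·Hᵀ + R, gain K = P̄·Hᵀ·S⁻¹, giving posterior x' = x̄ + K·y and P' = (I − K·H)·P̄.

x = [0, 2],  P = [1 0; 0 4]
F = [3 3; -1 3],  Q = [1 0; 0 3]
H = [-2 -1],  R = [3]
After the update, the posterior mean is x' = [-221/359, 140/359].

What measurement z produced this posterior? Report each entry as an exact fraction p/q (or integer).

z = [1]

x̄ = F·x = [6, 6]
P̄ = F·P·Fᵀ + Q = [46 33; 33 40]
S = H·P̄·Hᵀ + R = [359]
K = P̄·Hᵀ·S⁻¹ = [-125/359; -106/359]
x' − x̄ = [-2375/359, -2014/359] = K·y
y = (KᵀK)⁻¹·Kᵀ·(x' − x̄) = [19]
z = y + H·x̄ = [19] + [-18] = [1]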